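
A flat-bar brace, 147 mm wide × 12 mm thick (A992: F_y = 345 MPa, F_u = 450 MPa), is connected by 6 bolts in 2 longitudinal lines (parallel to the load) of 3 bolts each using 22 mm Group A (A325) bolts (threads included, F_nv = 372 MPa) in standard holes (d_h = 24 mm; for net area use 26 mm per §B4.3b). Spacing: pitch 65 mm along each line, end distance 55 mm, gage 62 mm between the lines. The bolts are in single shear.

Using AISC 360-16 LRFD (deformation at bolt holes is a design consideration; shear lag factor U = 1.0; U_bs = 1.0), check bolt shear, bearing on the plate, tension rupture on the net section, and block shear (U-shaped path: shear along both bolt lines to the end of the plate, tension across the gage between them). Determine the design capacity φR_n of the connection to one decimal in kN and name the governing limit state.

Bolt shear: A_b = π(22)²/4 = 380.13 mm². φR_n = 0.75 × 372 × 380.13 × 6 × 1 = 636.3 kN.
Bearing (12 mm plate, F_u = 450 MPa): end bolts L_c = 55 − 24/2 = 43, R_n = min(1.2×43×12×450, 2.4×22×12×450) = 278.64 kN/bolt; interior L_c = 65 − 24 = 41, R_n = 265.68 kN/bolt. φR_n = 0.75 × (2×278.64 + 4×265.68) = 1215.0 kN.
Tension rupture (net): A_n = (147 − 2×26)×12 = 1140 mm² (U = 1.0, A_e = A_n). φR_n = 0.75 × 450 × 1140 = 384.8 kN.
Block shear: shear path 2×[55+2×65] = 2×185 mm, A_gv = 4440, A_nv = 2×(185 − 2.5×26)×12 = 2880 mm²; tension across gage: (62 − 1×26)×12 = 432 mm². R_n = min(0.6×450×2880, 0.6×345×4440) + 1.0×450×432 = min(777.6, 919.08) + 194.4 = 972 kN. φR_n = 0.75 × 972 = 729.0 kN.
Governing: min(636.3, 1215.0, 384.8, 729.0) = 384.8 kN → net-section rupture.

384.8 kN (net-section rupture governs)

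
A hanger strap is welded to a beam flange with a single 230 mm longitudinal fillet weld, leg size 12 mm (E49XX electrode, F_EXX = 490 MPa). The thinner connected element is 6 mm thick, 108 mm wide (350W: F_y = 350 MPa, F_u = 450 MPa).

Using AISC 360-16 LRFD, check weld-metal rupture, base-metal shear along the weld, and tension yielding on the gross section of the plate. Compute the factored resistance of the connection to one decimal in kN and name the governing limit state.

Weld metal: throat = 0.707×12 = 8.484 mm, L = 230 mm. φR_n = 0.75 × 0.6 × 490 × 8.484 × 230 = 430.3 kN.
Base metal shear (6 mm plate): yield φR_n = 1.0×0.6×350×6×230 = 289.8 kN; rupture φR_n = 0.75×0.6×450×6×230 = 279.5 kN; take 279.5 kN (rupture).
Tension yield (gross): A_g = 108×6 = 648 mm². φR_n = 0.90 × 350 × 648 = 204.1 kN.
Governing: min(430.3, 279.5, 204.1) = 204.1 kN → gross-section yield.

204.1 kN (gross-section yield governs)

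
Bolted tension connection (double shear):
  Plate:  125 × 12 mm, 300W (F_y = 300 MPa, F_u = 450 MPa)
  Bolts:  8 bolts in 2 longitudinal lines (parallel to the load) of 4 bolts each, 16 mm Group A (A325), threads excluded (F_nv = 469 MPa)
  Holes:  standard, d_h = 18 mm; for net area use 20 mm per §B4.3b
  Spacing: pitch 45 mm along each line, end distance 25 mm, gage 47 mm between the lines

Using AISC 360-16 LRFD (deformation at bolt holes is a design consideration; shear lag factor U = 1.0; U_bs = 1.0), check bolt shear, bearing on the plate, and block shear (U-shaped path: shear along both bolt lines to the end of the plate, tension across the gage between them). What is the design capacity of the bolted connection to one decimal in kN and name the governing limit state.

546.8 kN (block shear governs)

Bolt shear: A_b = π(16)²/4 = 201.06 mm². φR_n = 0.75 × 469 × 201.06 × 8 × 2 = 1131.6 kN.
Bearing (12 mm plate, F_u = 450 MPa): end bolts L_c = 25 − 18/2 = 16, R_n = min(1.2×16×12×450, 2.4×16×12×450) = 103.68 kN/bolt; interior L_c = 45 − 18 = 27, R_n = 174.96 kN/bolt. φR_n = 0.75 × (2×103.68 + 6×174.96) = 942.8 kN.
Block shear: shear path 2×[25+3×45] = 2×160 mm, A_gv = 3840, A_nv = 2×(160 − 3.5×20)×12 = 2160 mm²; tension across gage: (47 − 1×20)×12 = 324 mm². R_n = min(0.6×450×2160, 0.6×300×3840) + 1.0×450×324 = min(583.2, 691.2) + 145.8 = 729 kN. φR_n = 0.75 × 729 = 546.8 kN.
Governing: min(1131.6, 942.8, 546.8) = 546.8 kN → block shear.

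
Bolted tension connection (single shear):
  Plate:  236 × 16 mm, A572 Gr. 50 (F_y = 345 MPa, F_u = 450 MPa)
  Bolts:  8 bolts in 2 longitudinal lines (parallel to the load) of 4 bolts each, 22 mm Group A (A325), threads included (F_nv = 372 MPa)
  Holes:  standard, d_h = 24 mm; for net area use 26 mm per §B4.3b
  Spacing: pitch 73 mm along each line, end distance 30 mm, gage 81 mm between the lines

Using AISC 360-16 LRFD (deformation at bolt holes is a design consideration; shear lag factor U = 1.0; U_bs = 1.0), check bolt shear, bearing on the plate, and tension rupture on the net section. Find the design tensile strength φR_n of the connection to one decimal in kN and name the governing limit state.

Bolt shear: A_b = π(22)²/4 = 380.13 mm². φR_n = 0.75 × 372 × 380.13 × 8 × 1 = 848.5 kN.
Bearing (16 mm plate, F_u = 450 MPa): end bolts L_c = 30 − 24/2 = 18, R_n = min(1.2×18×16×450, 2.4×22×16×450) = 155.52 kN/bolt; interior L_c = 73 − 24 = 49, R_n = 380.16 kN/bolt. φR_n = 0.75 × (2×155.52 + 6×380.16) = 1944.0 kN.
Tension rupture (net): A_n = (236 − 2×26)×16 = 2944 mm² (U = 1.0, A_e = A_n). φR_n = 0.75 × 450 × 2944 = 993.6 kN.
Governing: min(848.5, 1944.0, 993.6) = 848.5 kN → bolt shear.

848.5 kN (bolt shear governs)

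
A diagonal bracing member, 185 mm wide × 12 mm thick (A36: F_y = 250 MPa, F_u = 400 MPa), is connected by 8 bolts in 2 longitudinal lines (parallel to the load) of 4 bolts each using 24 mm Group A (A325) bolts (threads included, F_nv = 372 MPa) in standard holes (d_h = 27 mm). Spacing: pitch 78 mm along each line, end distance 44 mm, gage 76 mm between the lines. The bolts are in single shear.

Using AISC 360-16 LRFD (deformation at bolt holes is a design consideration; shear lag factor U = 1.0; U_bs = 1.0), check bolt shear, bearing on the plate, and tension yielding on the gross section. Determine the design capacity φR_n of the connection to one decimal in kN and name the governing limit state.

Bolt shear: A_b = π(24)²/4 = 452.39 mm². φR_n = 0.75 × 372 × 452.39 × 8 × 1 = 1009.7 kN.
Bearing (12 mm plate, F_u = 400 MPa): end bolts L_c = 44 − 27/2 = 30.5, R_n = min(1.2×30.5×12×400, 2.4×24×12×400) = 175.68 kN/bolt; interior L_c = 78 − 27 = 51, R_n = 276.48 kN/bolt. φR_n = 0.75 × (2×175.68 + 6×276.48) = 1507.7 kN.
Tension yield (gross): A_g = 185×12 = 2220 mm². φR_n = 0.90 × 250 × 2220 = 499.5 kN.
Governing: min(1009.7, 1507.7, 499.5) = 499.5 kN → gross-section yield.

499.5 kN (gross-section yield governs)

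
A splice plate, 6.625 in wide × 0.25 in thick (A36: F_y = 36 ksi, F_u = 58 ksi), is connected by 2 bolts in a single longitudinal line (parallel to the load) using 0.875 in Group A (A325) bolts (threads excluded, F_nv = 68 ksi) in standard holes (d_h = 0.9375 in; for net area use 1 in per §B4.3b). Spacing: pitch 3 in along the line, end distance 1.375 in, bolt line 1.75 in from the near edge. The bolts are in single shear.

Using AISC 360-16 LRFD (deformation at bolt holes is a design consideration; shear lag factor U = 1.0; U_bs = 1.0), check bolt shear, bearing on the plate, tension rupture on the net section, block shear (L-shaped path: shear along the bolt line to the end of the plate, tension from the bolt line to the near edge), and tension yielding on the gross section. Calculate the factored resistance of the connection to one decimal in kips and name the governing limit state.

Bolt shear: A_b = π(0.875)²/4 = 0.60132 in². φR_n = 0.75 × 68 × 0.60132 × 2 × 1 = 61.3 kips.
Bearing (0.25 in plate, F_u = 58 ksi): end bolts L_c = 1.375 − 0.9375/2 = 0.90625, R_n = min(1.2×0.90625×0.25×58, 2.4×0.875×0.25×58) = 15.769 kips/bolt; interior L_c = 3 − 0.9375 = 2.0625, R_n = 30.45 kips/bolt. φR_n = 0.75 × (1×15.769 + 1×30.45) = 34.7 kips.
Tension rupture (net): A_n = (6.625 − 1×1)×0.25 = 1.4063 in² (U = 1.0, A_e = A_n). φR_n = 0.75 × 58 × 1.4063 = 61.2 kips.
Block shear: shear path 1×[1.375+1×3] = 1×4.375 in, A_gv = 1.0938, A_nv = 1×(4.375 − 1.5×1)×0.25 = 0.71875 in²; tension to near edge: (1.75 − 0.5×1)×0.25 = 0.3125 in². R_n = min(0.6×58×0.71875, 0.6×36×1.0938) + 1.0×58×0.3125 = min(25.013, 23.626) + 18.125 = 41.751 kips. φR_n = 0.75 × 41.751 = 31.3 kips.
Tension yield (gross): A_g = 6.625×0.25 = 1.6563 in². φR_n = 0.90 × 36 × 1.6563 = 53.7 kips.
Governing: min(61.3, 34.7, 61.2, 31.3, 53.7) = 31.3 kips → block shear.

31.3 kips (block shear governs)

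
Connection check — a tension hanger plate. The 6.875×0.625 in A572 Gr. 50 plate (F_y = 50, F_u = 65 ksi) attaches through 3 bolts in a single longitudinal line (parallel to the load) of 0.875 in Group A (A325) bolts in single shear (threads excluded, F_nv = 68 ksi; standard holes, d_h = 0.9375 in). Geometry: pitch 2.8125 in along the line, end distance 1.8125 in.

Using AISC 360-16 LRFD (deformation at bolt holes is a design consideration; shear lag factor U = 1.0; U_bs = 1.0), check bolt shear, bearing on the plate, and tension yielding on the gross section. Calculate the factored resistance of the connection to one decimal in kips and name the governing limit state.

Bolt shear: A_b = π(0.875)²/4 = 0.60132 in². φR_n = 0.75 × 68 × 0.60132 × 3 × 1 = 92.0 kips.
Bearing (0.625 in plate, F_u = 65 ksi): end bolts L_c = 1.8125 − 0.9375/2 = 1.34375, R_n = min(1.2×1.34375×0.625×65, 2.4×0.875×0.625×65) = 65.508 kips/bolt; interior L_c = 2.8125 − 0.9375 = 1.875, R_n = 85.313 kips/bolt. φR_n = 0.75 × (1×65.508 + 2×85.313) = 177.1 kips.
Tension yield (gross): A_g = 6.875×0.625 = 4.2969 in². φR_n = 0.90 × 50 × 4.2969 = 193.4 kips.
Governing: min(92.0, 177.1, 193.4) = 92.0 kips → bolt shear.

92.0 kips (bolt shear governs)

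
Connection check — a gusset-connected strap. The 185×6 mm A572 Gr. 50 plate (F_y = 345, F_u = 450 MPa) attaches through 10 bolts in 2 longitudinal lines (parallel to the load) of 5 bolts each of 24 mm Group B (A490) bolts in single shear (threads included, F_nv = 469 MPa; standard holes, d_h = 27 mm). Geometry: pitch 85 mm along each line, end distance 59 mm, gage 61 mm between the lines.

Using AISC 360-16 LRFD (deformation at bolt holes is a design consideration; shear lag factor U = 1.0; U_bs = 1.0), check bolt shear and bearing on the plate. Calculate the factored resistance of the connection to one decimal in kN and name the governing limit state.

Bolt shear: A_b = π(24)²/4 = 452.39 mm². φR_n = 0.75 × 469 × 452.39 × 10 × 1 = 1591.3 kN.
Bearing (6 mm plate, F_u = 450 MPa): end bolts L_c = 59 − 27/2 = 45.5, R_n = min(1.2×45.5×6×450, 2.4×24×6×450) = 147.42 kN/bolt; interior L_c = 85 − 27 = 58, R_n = 155.52 kN/bolt. φR_n = 0.75 × (2×147.42 + 8×155.52) = 1154.3 kN.
Governing: min(1591.3, 1154.3) = 1154.3 kN → bearing.

1154.3 kN (bearing governs)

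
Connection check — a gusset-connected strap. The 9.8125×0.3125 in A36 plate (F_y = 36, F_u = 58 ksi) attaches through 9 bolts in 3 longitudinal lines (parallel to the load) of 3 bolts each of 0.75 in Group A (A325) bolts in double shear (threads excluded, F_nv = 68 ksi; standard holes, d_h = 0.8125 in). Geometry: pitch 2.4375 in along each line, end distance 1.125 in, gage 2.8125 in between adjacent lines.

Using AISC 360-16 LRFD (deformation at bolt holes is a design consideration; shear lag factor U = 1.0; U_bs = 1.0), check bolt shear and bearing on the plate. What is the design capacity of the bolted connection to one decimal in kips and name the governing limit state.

Bolt shear: A_b = π(0.75)²/4 = 0.44179 in². φR_n = 0.75 × 68 × 0.44179 × 9 × 2 = 405.6 kips.
Bearing (0.3125 in plate, F_u = 58 ksi): end bolts L_c = 1.125 − 0.8125/2 = 0.71875, R_n = min(1.2×0.71875×0.3125×58, 2.4×0.75×0.3125×58) = 15.633 kips/bolt; interior L_c = 2.4375 − 0.8125 = 1.625, R_n = 32.625 kips/bolt. φR_n = 0.75 × (3×15.633 + 6×32.625) = 182.0 kips.
Governing: min(405.6, 182.0) = 182.0 kips → bearing.

182.0 kips (bearing governs)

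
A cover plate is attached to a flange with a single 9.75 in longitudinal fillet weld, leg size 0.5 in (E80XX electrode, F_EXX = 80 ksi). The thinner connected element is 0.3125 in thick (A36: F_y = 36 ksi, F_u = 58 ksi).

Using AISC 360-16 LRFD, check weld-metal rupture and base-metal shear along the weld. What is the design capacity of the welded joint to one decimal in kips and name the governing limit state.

Weld metal: throat = 0.707×0.5 = 0.3535 in, L = 9.75 in. φR_n = 0.75 × 0.6 × 80 × 0.3535 × 9.75 = 124.1 kips.
Base metal shear (0.3125 in plate): yield φR_n = 1.0×0.6×36×0.3125×9.75 = 65.8 kips; rupture φR_n = 0.75×0.6×58×0.3125×9.75 = 79.5 kips; take 65.8 kips (yield).
Governing: min(124.1, 65.8) = 65.8 kips → base-metal shear.

65.8 kips (base-metal shear governs)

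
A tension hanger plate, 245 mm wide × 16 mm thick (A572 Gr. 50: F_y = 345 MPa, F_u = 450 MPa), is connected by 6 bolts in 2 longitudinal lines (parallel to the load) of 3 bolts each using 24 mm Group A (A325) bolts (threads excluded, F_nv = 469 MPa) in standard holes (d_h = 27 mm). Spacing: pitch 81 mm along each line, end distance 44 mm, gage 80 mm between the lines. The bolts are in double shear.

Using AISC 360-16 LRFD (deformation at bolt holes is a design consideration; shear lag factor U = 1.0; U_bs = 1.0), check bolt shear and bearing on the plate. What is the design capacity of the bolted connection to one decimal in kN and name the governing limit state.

1639.4 kN (bearing governs)

Bolt shear: A_b = π(24)²/4 = 452.39 mm². φR_n = 0.75 × 469 × 452.39 × 6 × 2 = 1909.5 kN.
Bearing (16 mm plate, F_u = 450 MPa): end bolts L_c = 44 − 27/2 = 30.5, R_n = min(1.2×30.5×16×450, 2.4×24×16×450) = 263.52 kN/bolt; interior L_c = 81 − 27 = 54, R_n = 414.72 kN/bolt. φR_n = 0.75 × (2×263.52 + 4×414.72) = 1639.4 kN.
Governing: min(1909.5, 1639.4) = 1639.4 kN → bearing.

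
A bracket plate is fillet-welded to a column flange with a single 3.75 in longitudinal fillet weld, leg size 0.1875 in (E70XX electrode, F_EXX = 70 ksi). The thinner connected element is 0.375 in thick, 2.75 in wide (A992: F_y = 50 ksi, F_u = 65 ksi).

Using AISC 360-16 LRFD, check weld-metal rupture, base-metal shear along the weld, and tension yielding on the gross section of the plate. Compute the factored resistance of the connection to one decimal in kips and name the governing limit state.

15.7 kips (weld metal governs)

Weld metal: throat = 0.707×0.1875 = 0.13256 in, L = 3.75 in. φR_n = 0.75 × 0.6 × 70 × 0.13256 × 3.75 = 15.7 kips.
Base metal shear (0.375 in plate): yield φR_n = 1.0×0.6×50×0.375×3.75 = 42.2 kips; rupture φR_n = 0.75×0.6×65×0.375×3.75 = 41.1 kips; take 41.1 kips (rupture).
Tension yield (gross): A_g = 2.75×0.375 = 1.0313 in². φR_n = 0.90 × 50 × 1.0313 = 46.4 kips.
Governing: min(15.7, 41.1, 46.4) = 15.7 kips → weld metal.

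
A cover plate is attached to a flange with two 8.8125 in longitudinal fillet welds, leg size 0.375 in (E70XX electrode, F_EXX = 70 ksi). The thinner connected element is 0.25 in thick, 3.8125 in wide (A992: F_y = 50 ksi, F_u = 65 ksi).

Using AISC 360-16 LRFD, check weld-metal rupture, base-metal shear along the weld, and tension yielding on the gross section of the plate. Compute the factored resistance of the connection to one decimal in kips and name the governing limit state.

42.9 kips (gross-section yield governs)

Weld metal: throat = 0.707×0.375 = 0.26513 in, L = 2×8.8125 = 17.625 in. φR_n = 0.75 × 0.6 × 70 × 0.26513 × 17.625 = 147.2 kips.
Base metal shear (0.25 in plate): yield φR_n = 1.0×0.6×50×0.25×17.625 = 132.2 kips; rupture φR_n = 0.75×0.6×65×0.25×17.625 = 128.9 kips; take 128.9 kips (rupture).
Tension yield (gross): A_g = 3.8125×0.25 = 0.95313 in². φR_n = 0.90 × 50 × 0.95313 = 42.9 kips.
Governing: min(147.2, 128.9, 42.9) = 42.9 kips → gross-section yield.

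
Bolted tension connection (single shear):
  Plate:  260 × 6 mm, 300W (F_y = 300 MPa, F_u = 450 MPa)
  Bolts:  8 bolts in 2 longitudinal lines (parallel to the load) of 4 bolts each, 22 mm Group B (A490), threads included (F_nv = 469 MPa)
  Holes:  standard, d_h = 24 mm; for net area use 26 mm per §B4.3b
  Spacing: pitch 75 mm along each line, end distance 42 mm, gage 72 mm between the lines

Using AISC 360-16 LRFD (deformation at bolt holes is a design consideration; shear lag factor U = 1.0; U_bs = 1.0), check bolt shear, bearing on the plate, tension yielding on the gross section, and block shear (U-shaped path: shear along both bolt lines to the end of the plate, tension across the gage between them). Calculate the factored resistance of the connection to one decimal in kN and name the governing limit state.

421.2 kN (gross-section yield governs)

Bolt shear: A_b = π(22)²/4 = 380.13 mm². φR_n = 0.75 × 469 × 380.13 × 8 × 1 = 1069.7 kN.
Bearing (6 mm plate, F_u = 450 MPa): end bolts L_c = 42 − 24/2 = 30, R_n = min(1.2×30×6×450, 2.4×22×6×450) = 97.2 kN/bolt; interior L_c = 75 − 24 = 51, R_n = 142.56 kN/bolt. φR_n = 0.75 × (2×97.2 + 6×142.56) = 787.3 kN.
Tension yield (gross): A_g = 260×6 = 1560 mm². φR_n = 0.90 × 300 × 1560 = 421.2 kN.
Block shear: shear path 2×[42+3×75] = 2×267 mm, A_gv = 3204, A_nv = 2×(267 − 3.5×26)×6 = 2112 mm²; tension across gage: (72 − 1×26)×6 = 276 mm². R_n = min(0.6×450×2112, 0.6×300×3204) + 1.0×450×276 = min(570.24, 576.72) + 124.2 = 694.44 kN. φR_n = 0.75 × 694.44 = 520.8 kN.
Governing: min(1069.7, 787.3, 421.2, 520.8) = 421.2 kN → gross-section yield.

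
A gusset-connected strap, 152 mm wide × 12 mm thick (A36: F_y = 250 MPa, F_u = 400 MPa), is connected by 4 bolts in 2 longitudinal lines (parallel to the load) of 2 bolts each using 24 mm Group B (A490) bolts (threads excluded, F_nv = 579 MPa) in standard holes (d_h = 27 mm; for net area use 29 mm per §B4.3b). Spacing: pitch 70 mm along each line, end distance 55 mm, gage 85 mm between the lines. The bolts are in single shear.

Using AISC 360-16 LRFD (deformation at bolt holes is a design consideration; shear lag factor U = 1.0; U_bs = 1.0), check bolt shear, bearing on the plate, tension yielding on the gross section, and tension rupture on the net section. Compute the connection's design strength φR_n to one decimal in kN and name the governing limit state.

338.4 kN (net-section rupture governs)

Bolt shear: A_b = π(24)²/4 = 452.39 mm². φR_n = 0.75 × 579 × 452.39 × 4 × 1 = 785.8 kN.
Bearing (12 mm plate, F_u = 400 MPa): end bolts L_c = 55 − 27/2 = 41.5, R_n = min(1.2×41.5×12×400, 2.4×24×12×400) = 239.04 kN/bolt; interior L_c = 70 − 27 = 43, R_n = 247.68 kN/bolt. φR_n = 0.75 × (2×239.04 + 2×247.68) = 730.1 kN.
Tension yield (gross): A_g = 152×12 = 1824 mm². φR_n = 0.90 × 250 × 1824 = 410.4 kN.
Tension rupture (net): A_n = (152 − 2×29)×12 = 1128 mm² (U = 1.0, A_e = A_n). φR_n = 0.75 × 400 × 1128 = 338.4 kN.
Governing: min(785.8, 730.1, 410.4, 338.4) = 338.4 kN → net-section rupture.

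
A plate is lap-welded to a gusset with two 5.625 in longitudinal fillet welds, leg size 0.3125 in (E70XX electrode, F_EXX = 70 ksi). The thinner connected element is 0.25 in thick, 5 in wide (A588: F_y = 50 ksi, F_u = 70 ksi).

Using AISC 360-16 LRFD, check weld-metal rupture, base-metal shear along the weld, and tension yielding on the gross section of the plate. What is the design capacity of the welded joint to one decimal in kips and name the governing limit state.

56.3 kips (gross-section yield governs)

Weld metal: throat = 0.707×0.3125 = 0.22094 in, L = 2×5.625 = 11.25 in. φR_n = 0.75 × 0.6 × 70 × 0.22094 × 11.25 = 78.3 kips.
Base metal shear (0.25 in plate): yield φR_n = 1.0×0.6×50×0.25×11.25 = 84.4 kips; rupture φR_n = 0.75×0.6×70×0.25×11.25 = 88.6 kips; take 84.4 kips (yield).
Tension yield (gross): A_g = 5×0.25 = 1.25 in². φR_n = 0.90 × 50 × 1.25 = 56.3 kips.
Governing: min(78.3, 84.4, 56.3) = 56.3 kips → gross-section yield.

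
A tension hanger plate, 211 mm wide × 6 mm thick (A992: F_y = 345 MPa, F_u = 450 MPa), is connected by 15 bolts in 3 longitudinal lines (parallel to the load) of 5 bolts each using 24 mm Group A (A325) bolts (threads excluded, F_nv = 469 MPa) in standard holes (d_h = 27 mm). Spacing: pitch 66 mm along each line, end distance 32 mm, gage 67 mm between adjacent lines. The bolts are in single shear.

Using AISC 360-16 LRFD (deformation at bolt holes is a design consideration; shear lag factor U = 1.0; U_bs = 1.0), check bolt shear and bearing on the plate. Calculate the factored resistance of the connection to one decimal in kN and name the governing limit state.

Bolt shear: A_b = π(24)²/4 = 452.39 mm². φR_n = 0.75 × 469 × 452.39 × 15 × 1 = 2386.9 kN.
Bearing (6 mm plate, F_u = 450 MPa): end bolts L_c = 32 − 27/2 = 18.5, R_n = min(1.2×18.5×6×450, 2.4×24×6×450) = 59.94 kN/bolt; interior L_c = 66 − 27 = 39, R_n = 126.36 kN/bolt. φR_n = 0.75 × (3×59.94 + 12×126.36) = 1272.1 kN.
Governing: min(2386.9, 1272.1) = 1272.1 kN → bearing.

1272.1 kN (bearing governs)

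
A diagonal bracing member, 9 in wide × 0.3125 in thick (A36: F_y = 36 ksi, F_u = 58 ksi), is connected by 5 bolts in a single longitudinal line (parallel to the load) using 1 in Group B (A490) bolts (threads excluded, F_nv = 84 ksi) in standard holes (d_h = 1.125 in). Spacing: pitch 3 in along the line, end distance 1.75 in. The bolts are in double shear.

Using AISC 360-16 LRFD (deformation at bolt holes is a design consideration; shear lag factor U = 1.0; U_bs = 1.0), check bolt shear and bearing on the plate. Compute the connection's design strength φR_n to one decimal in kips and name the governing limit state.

141.7 kips (bearing governs)

Bolt shear: A_b = π(1)²/4 = 0.7854 in². φR_n = 0.75 × 84 × 0.7854 × 5 × 2 = 494.8 kips.
Bearing (0.3125 in plate, F_u = 58 ksi): end bolts L_c = 1.75 − 1.125/2 = 1.1875, R_n = min(1.2×1.1875×0.3125×58, 2.4×1×0.3125×58) = 25.828 kips/bolt; interior L_c = 3 − 1.125 = 1.875, R_n = 40.781 kips/bolt. φR_n = 0.75 × (1×25.828 + 4×40.781) = 141.7 kips.
Governing: min(494.8, 141.7) = 141.7 kips → bearing.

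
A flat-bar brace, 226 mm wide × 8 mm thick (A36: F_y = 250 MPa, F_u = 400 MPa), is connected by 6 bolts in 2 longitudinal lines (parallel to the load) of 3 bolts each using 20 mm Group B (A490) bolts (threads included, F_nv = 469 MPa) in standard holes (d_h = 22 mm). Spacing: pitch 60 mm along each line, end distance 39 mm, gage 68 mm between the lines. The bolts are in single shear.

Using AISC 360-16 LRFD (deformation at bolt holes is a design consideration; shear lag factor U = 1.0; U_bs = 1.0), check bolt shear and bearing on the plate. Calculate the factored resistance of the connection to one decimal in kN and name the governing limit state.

599.0 kN (bearing governs)

Bolt shear: A_b = π(20)²/4 = 314.16 mm². φR_n = 0.75 × 469 × 314.16 × 6 × 1 = 663.0 kN.
Bearing (8 mm plate, F_u = 400 MPa): end bolts L_c = 39 − 22/2 = 28, R_n = min(1.2×28×8×400, 2.4×20×8×400) = 107.52 kN/bolt; interior L_c = 60 − 22 = 38, R_n = 145.92 kN/bolt. φR_n = 0.75 × (2×107.52 + 4×145.92) = 599.0 kN.
Governing: min(663.0, 599.0) = 599.0 kN → bearing.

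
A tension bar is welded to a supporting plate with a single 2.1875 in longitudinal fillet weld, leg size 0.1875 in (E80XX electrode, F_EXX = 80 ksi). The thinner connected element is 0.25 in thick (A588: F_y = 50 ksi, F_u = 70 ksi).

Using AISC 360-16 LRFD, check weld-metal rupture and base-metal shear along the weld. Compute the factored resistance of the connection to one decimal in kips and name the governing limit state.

10.4 kips (weld metal governs)

Weld metal: throat = 0.707×0.1875 = 0.13256 in, L = 2.1875 in. φR_n = 0.75 × 0.6 × 80 × 0.13256 × 2.1875 = 10.4 kips.
Base metal shear (0.25 in plate): yield φR_n = 1.0×0.6×50×0.25×2.1875 = 16.4 kips; rupture φR_n = 0.75×0.6×70×0.25×2.1875 = 17.2 kips; take 16.4 kips (yield).
Governing: min(10.4, 16.4) = 10.4 kips → weld metal.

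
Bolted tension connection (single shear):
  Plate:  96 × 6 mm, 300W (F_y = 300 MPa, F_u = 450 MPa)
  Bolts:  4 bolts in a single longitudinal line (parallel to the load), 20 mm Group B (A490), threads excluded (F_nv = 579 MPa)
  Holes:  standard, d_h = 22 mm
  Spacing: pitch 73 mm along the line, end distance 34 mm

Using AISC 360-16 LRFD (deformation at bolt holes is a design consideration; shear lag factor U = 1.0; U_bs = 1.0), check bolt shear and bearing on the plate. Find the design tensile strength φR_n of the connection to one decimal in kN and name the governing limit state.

Bolt shear: A_b = π(20)²/4 = 314.16 mm². φR_n = 0.75 × 579 × 314.16 × 4 × 1 = 545.7 kN.
Bearing (6 mm plate, F_u = 450 MPa): end bolts L_c = 34 − 22/2 = 23, R_n = min(1.2×23×6×450, 2.4×20×6×450) = 74.52 kN/bolt; interior L_c = 73 − 22 = 51, R_n = 129.6 kN/bolt. φR_n = 0.75 × (1×74.52 + 3×129.6) = 347.5 kN.
Governing: min(545.7, 347.5) = 347.5 kN → bearing.

347.5 kN (bearing governs)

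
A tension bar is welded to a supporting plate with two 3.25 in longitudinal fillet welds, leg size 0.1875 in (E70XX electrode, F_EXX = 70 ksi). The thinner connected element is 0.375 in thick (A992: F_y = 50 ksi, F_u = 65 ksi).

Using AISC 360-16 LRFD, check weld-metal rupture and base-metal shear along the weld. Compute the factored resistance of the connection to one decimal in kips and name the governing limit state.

Weld metal: throat = 0.707×0.1875 = 0.13256 in, L = 2×3.25 = 6.5 in. φR_n = 0.75 × 0.6 × 70 × 0.13256 × 6.5 = 27.1 kips.
Base metal shear (0.375 in plate): yield φR_n = 1.0×0.6×50×0.375×6.5 = 73.1 kips; rupture φR_n = 0.75×0.6×65×0.375×6.5 = 71.3 kips; take 71.3 kips (rupture).
Governing: min(27.1, 71.3) = 27.1 kips → weld metal.

27.1 kips (weld metal governs)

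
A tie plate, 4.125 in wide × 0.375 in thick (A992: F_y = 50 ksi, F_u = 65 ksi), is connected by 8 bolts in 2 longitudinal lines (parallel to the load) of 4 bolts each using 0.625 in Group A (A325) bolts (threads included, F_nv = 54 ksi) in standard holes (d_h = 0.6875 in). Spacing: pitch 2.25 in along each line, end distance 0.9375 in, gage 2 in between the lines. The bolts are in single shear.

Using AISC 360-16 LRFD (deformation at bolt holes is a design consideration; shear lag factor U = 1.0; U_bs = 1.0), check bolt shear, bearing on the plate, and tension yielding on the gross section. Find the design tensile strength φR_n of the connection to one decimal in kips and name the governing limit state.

69.6 kips (gross-section yield governs)

Bolt shear: A_b = π(0.625)²/4 = 0.3068 in². φR_n = 0.75 × 54 × 0.3068 × 8 × 1 = 99.4 kips.
Bearing (0.375 in plate, F_u = 65 ksi): end bolts L_c = 0.9375 − 0.6875/2 = 0.59375, R_n = min(1.2×0.59375×0.375×65, 2.4×0.625×0.375×65) = 17.367 kips/bolt; interior L_c = 2.25 − 0.6875 = 1.5625, R_n = 36.563 kips/bolt. φR_n = 0.75 × (2×17.367 + 6×36.563) = 190.6 kips.
Tension yield (gross): A_g = 4.125×0.375 = 1.5469 in². φR_n = 0.90 × 50 × 1.5469 = 69.6 kips.
Governing: min(99.4, 190.6, 69.6) = 69.6 kips → gross-section yield.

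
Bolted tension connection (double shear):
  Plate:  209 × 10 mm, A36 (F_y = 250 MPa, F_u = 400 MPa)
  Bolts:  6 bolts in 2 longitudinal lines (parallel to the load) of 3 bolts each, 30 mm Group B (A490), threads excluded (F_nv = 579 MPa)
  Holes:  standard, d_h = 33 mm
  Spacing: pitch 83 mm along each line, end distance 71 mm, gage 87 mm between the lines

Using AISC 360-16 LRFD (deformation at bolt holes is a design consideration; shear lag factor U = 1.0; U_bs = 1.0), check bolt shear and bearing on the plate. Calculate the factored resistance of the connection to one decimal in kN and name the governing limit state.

Bolt shear: A_b = π(30)²/4 = 706.86 mm². φR_n = 0.75 × 579 × 706.86 × 6 × 2 = 3683.4 kN.
Bearing (10 mm plate, F_u = 400 MPa): end bolts L_c = 71 − 33/2 = 54.5, R_n = min(1.2×54.5×10×400, 2.4×30×10×400) = 261.6 kN/bolt; interior L_c = 83 − 33 = 50, R_n = 240 kN/bolt. φR_n = 0.75 × (2×261.6 + 4×240) = 1112.4 kN.
Governing: min(3683.4, 1112.4) = 1112.4 kN → bearing.

1112.4 kN (bearing governs)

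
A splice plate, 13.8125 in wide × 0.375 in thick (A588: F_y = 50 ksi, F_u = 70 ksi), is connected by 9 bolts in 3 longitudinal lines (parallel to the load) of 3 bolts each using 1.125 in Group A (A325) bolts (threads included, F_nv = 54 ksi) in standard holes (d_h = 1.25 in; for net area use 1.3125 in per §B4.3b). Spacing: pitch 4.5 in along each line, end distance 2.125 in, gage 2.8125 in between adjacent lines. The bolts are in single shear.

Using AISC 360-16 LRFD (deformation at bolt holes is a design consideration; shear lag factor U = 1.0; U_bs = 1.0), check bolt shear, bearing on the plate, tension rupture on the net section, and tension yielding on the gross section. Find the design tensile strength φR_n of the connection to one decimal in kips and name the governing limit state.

Bolt shear: A_b = π(1.125)²/4 = 0.99402 in². φR_n = 0.75 × 54 × 0.99402 × 9 × 1 = 362.3 kips.
Bearing (0.375 in plate, F_u = 70 ksi): end bolts L_c = 2.125 − 1.25/2 = 1.5, R_n = min(1.2×1.5×0.375×70, 2.4×1.125×0.375×70) = 47.25 kips/bolt; interior L_c = 4.5 − 1.25 = 3.25, R_n = 70.875 kips/bolt. φR_n = 0.75 × (3×47.25 + 6×70.875) = 425.3 kips.
Tension rupture (net): A_n = (13.8125 − 3×1.3125)×0.375 = 3.7031 in² (U = 1.0, A_e = A_n). φR_n = 0.75 × 70 × 3.7031 = 194.4 kips.
Tension yield (gross): A_g = 13.8125×0.375 = 5.1797 in². φR_n = 0.90 × 50 × 5.1797 = 233.1 kips.
Governing: min(362.3, 425.3, 194.4, 233.1) = 194.4 kips → net-section rupture.

194.4 kips (net-section rupture governs)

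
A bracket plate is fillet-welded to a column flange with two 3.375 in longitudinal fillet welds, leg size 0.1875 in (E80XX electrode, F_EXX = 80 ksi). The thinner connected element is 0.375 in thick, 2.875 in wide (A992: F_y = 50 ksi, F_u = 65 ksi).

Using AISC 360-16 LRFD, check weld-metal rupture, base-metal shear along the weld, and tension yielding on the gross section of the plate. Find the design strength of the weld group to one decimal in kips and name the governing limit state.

32.2 kips (weld metal governs)

Weld metal: throat = 0.707×0.1875 = 0.13256 in, L = 2×3.375 = 6.75 in. φR_n = 0.75 × 0.6 × 80 × 0.13256 × 6.75 = 32.2 kips.
Base metal shear (0.375 in plate): yield φR_n = 1.0×0.6×50×0.375×6.75 = 75.9 kips; rupture φR_n = 0.75×0.6×65×0.375×6.75 = 74.0 kips; take 74.0 kips (rupture).
Tension yield (gross): A_g = 2.875×0.375 = 1.0781 in². φR_n = 0.90 × 50 × 1.0781 = 48.5 kips.
Governing: min(32.2, 74.0, 48.5) = 32.2 kips → weld metal.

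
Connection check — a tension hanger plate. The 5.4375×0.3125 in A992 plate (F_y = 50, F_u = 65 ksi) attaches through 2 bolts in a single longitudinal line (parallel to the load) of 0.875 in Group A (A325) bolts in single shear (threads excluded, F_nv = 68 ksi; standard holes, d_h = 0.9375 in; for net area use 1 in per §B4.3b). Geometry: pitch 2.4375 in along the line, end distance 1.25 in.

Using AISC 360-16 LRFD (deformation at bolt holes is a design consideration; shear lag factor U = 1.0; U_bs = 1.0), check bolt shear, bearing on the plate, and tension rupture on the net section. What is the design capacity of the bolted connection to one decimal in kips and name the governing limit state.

41.7 kips (bearing governs)

Bolt shear: A_b = π(0.875)²/4 = 0.60132 in². φR_n = 0.75 × 68 × 0.60132 × 2 × 1 = 61.3 kips.
Bearing (0.3125 in plate, F_u = 65 ksi): end bolts L_c = 1.25 − 0.9375/2 = 0.78125, R_n = min(1.2×0.78125×0.3125×65, 2.4×0.875×0.3125×65) = 19.043 kips/bolt; interior L_c = 2.4375 − 0.9375 = 1.5, R_n = 36.563 kips/bolt. φR_n = 0.75 × (1×19.043 + 1×36.563) = 41.7 kips.
Tension rupture (net): A_n = (5.4375 − 1×1)×0.3125 = 1.3867 in² (U = 1.0, A_e = A_n). φR_n = 0.75 × 65 × 1.3867 = 67.6 kips.
Governing: min(61.3, 41.7, 67.6) = 41.7 kips → bearing.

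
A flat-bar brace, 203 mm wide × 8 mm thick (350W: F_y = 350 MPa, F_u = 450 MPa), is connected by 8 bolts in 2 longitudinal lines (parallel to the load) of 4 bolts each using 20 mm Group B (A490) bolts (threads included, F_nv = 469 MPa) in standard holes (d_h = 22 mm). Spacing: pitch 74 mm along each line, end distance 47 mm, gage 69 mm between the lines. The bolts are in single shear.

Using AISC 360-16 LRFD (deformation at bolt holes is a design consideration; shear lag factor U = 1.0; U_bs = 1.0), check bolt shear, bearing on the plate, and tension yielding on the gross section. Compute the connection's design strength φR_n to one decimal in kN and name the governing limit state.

Bolt shear: A_b = π(20)²/4 = 314.16 mm². φR_n = 0.75 × 469 × 314.16 × 8 × 1 = 884.0 kN.
Bearing (8 mm plate, F_u = 450 MPa): end bolts L_c = 47 − 22/2 = 36, R_n = min(1.2×36×8×450, 2.4×20×8×450) = 155.52 kN/bolt; interior L_c = 74 − 22 = 52, R_n = 172.8 kN/bolt. φR_n = 0.75 × (2×155.52 + 6×172.8) = 1010.9 kN.
Tension yield (gross): A_g = 203×8 = 1624 mm². φR_n = 0.90 × 350 × 1624 = 511.6 kN.
Governing: min(884.0, 1010.9, 511.6) = 511.6 kN → gross-section yield.

511.6 kN (gross-section yield governs)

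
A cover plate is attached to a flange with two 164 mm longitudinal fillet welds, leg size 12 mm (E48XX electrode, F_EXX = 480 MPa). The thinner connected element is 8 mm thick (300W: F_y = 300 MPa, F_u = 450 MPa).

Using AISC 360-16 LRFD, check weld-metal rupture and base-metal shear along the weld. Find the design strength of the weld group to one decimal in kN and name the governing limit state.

472.3 kN (base-metal shear governs)

Weld metal: throat = 0.707×12 = 8.484 mm, L = 2×164 = 328 mm. φR_n = 0.75 × 0.6 × 480 × 8.484 × 328 = 601.1 kN.
Base metal shear (8 mm plate): yield φR_n = 1.0×0.6×300×8×328 = 472.3 kN; rupture φR_n = 0.75×0.6×450×8×328 = 531.4 kN; take 472.3 kN (yield).
Governing: min(601.1, 472.3) = 472.3 kN → base-metal shear.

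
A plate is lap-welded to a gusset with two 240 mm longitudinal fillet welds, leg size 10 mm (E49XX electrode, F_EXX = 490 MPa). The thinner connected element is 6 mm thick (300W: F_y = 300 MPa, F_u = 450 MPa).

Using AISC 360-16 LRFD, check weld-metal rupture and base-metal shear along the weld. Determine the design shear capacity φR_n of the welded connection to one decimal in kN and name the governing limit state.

518.4 kN (base-metal shear governs)

Weld metal: throat = 0.707×10 = 7.07 mm, L = 2×240 = 480 mm. φR_n = 0.75 × 0.6 × 490 × 7.07 × 480 = 748.3 kN.
Base metal shear (6 mm plate): yield φR_n = 1.0×0.6×300×6×480 = 518.4 kN; rupture φR_n = 0.75×0.6×450×6×480 = 583.2 kN; take 518.4 kN (yield).
Governing: min(748.3, 518.4) = 518.4 kN → base-metal shear.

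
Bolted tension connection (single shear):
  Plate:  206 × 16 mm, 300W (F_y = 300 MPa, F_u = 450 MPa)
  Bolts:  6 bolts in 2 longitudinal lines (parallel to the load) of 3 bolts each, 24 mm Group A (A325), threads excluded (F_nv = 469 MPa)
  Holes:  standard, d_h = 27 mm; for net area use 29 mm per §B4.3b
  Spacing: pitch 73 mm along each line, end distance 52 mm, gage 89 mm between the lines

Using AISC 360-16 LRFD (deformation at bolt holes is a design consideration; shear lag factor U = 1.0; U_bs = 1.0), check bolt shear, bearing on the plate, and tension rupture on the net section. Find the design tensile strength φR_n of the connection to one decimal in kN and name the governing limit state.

Bolt shear: A_b = π(24)²/4 = 452.39 mm². φR_n = 0.75 × 469 × 452.39 × 6 × 1 = 954.8 kN.
Bearing (16 mm plate, F_u = 450 MPa): end bolts L_c = 52 − 27/2 = 38.5, R_n = min(1.2×38.5×16×450, 2.4×24×16×450) = 332.64 kN/bolt; interior L_c = 73 − 27 = 46, R_n = 397.44 kN/bolt. φR_n = 0.75 × (2×332.64 + 4×397.44) = 1691.3 kN.
Tension rupture (net): A_n = (206 − 2×29)×16 = 2368 mm² (U = 1.0, A_e = A_n). φR_n = 0.75 × 450 × 2368 = 799.2 kN.
Governing: min(954.8, 1691.3, 799.2) = 799.2 kN → net-section rupture.

799.2 kN (net-section rupture governs)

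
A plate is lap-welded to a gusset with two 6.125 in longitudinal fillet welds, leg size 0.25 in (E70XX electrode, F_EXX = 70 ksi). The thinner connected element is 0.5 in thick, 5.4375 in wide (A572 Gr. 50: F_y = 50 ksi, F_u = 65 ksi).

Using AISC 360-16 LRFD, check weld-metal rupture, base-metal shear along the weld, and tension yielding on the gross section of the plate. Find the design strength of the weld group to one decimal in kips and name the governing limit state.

Weld metal: throat = 0.707×0.25 = 0.17675 in, L = 2×6.125 = 12.25 in. φR_n = 0.75 × 0.6 × 70 × 0.17675 × 12.25 = 68.2 kips.
Base metal shear (0.5 in plate): yield φR_n = 1.0×0.6×50×0.5×12.25 = 183.8 kips; rupture φR_n = 0.75×0.6×65×0.5×12.25 = 179.2 kips; take 179.2 kips (rupture).
Tension yield (gross): A_g = 5.4375×0.5 = 2.7188 in². φR_n = 0.90 × 50 × 2.7188 = 122.3 kips.
Governing: min(68.2, 179.2, 122.3) = 68.2 kips → weld metal.

68.2 kips (weld metal governs)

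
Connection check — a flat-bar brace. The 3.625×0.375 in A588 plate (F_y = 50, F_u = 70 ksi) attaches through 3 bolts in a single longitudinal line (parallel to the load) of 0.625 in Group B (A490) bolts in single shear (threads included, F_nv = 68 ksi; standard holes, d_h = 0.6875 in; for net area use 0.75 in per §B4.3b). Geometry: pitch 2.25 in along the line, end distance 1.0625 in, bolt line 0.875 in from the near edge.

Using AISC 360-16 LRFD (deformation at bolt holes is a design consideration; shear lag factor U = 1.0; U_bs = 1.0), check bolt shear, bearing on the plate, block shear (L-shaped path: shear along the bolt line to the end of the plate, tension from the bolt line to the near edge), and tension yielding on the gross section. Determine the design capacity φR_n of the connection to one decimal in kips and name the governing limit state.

Bolt shear: A_b = π(0.625)²/4 = 0.3068 in². φR_n = 0.75 × 68 × 0.3068 × 3 × 1 = 46.9 kips.
Bearing (0.375 in plate, F_u = 70 ksi): end bolts L_c = 1.0625 − 0.6875/2 = 0.71875, R_n = min(1.2×0.71875×0.375×70, 2.4×0.625×0.375×70) = 22.641 kips/bolt; interior L_c = 2.25 − 0.6875 = 1.5625, R_n = 39.375 kips/bolt. φR_n = 0.75 × (1×22.641 + 2×39.375) = 76.0 kips.
Block shear: shear path 1×[1.0625+2×2.25] = 1×5.5625 in, A_gv = 2.0859, A_nv = 1×(5.5625 − 2.5×0.75)×0.375 = 1.3828 in²; tension to near edge: (0.875 − 0.5×0.75)×0.375 = 0.1875 in². R_n = min(0.6×70×1.3828, 0.6×50×2.0859) + 1.0×70×0.1875 = min(58.078, 62.577) + 13.125 = 71.203 kips. φR_n = 0.75 × 71.203 = 53.4 kips.
Tension yield (gross): A_g = 3.625×0.375 = 1.3594 in². φR_n = 0.90 × 50 × 1.3594 = 61.2 kips.
Governing: min(46.9, 76.0, 53.4, 61.2) = 46.9 kips → bolt shear.

46.9 kips (bolt shear governs)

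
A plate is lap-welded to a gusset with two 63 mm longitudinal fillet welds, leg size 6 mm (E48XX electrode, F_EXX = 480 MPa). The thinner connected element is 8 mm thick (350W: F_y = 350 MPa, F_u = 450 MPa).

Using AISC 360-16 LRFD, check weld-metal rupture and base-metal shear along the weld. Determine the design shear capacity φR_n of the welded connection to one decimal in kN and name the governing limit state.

Weld metal: throat = 0.707×6 = 4.242 mm, L = 2×63 = 126 mm. φR_n = 0.75 × 0.6 × 480 × 4.242 × 126 = 115.5 kN.
Base metal shear (8 mm plate): yield φR_n = 1.0×0.6×350×8×126 = 211.7 kN; rupture φR_n = 0.75×0.6×450×8×126 = 204.1 kN; take 204.1 kN (rupture).
Governing: min(115.5, 204.1) = 115.5 kN → weld metal.

115.5 kN (weld metal governs)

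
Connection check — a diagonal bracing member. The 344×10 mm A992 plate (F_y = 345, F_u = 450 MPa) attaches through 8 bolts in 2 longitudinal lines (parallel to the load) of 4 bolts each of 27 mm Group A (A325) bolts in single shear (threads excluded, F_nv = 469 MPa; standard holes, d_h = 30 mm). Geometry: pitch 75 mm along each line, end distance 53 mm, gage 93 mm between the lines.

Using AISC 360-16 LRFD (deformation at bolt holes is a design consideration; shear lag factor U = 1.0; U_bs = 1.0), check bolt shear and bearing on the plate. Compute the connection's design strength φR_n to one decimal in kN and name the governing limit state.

1401.3 kN (bearing governs)

Bolt shear: A_b = π(27)²/4 = 572.56 mm². φR_n = 0.75 × 469 × 572.56 × 8 × 1 = 1611.2 kN.
Bearing (10 mm plate, F_u = 450 MPa): end bolts L_c = 53 − 30/2 = 38, R_n = min(1.2×38×10×450, 2.4×27×10×450) = 205.2 kN/bolt; interior L_c = 75 − 30 = 45, R_n = 243 kN/bolt. φR_n = 0.75 × (2×205.2 + 6×243) = 1401.3 kN.
Governing: min(1611.2, 1401.3) = 1401.3 kN → bearing.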